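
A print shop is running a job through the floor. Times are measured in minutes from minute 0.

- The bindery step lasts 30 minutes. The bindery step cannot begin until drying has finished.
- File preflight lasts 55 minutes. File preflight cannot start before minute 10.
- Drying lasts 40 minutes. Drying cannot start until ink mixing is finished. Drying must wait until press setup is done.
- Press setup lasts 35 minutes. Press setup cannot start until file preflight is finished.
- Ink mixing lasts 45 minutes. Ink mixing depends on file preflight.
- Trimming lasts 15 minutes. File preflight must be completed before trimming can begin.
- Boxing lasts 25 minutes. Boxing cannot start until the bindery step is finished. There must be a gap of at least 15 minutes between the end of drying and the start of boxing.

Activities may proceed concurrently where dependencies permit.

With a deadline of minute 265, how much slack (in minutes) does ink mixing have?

60

File preflight cannot begin until its own release at minute 10. It runs from minute 10 to 10 + 55 = minute 65.
After file preflight (finishes minute 65), ink mixing can start at minute 65 and finishes at minute 110.

Working backward from the deadline:
Nothing follows boxing; the deadline of minute 265 is its only limit. It must start by 265 − 25 = minute 240.
The bindery step has to be done before boxing (must start by minute 240). That means finishing by minute 240, i.e. starting by 240 − 30 = minute 210.
For drying: the bindery step (must start by minute 210); boxing (must start by minute 240, minus 15-minute gap → minute 225). The most restrictive is minute 210; with a 40-minute duration, drying must start by minute 170.
Ink mixing has to be done before drying (must start by minute 170). That means finishing by minute 170, i.e. starting by 170 − 45 = minute 125.
So ink mixing can start as early as minute 65 and as late as minute 125, giving 125 − 65 = 60 minutes of slack.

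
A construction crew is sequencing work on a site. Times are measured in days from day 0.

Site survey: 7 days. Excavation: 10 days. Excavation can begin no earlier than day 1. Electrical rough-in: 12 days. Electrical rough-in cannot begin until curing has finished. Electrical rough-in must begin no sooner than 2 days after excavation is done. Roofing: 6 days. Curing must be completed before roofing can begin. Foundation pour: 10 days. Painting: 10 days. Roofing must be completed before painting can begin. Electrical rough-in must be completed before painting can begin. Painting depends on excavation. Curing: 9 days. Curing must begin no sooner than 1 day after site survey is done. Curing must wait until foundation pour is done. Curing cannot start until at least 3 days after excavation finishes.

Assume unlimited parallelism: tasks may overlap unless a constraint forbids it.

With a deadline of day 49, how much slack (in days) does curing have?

Nothing blocks foundation pour, so it runs from day 0 to day 10.
Excavation cannot begin until its own release at day 1. It runs from day 1 to 1 + 10 = day 11.
Site survey has no prerequisites, so it starts at day 0 and finishes at day 7.
Curing has to wait for site survey (finishes day 7, plus 1-day gap → day 8); foundation pour (finishes day 10); excavation (finishes day 11, plus 3-day gap → day 14). The latest of these is day 14, so curing runs day 14 to 14 + 9 = day 23.

Working backward from the deadline:
Painting must finish by day 49; it takes 10 days, so it must start by 49 − 10 = day 39.
Roofing feeds into painting (must start by day 39); so roofing must finish by day 39 and therefore start by day 33.
Electrical rough-in has to be done before painting (must start by day 39). That means finishing by day 39, i.e. starting by 39 − 12 = day 27.
Curing feeds roofing (must start by day 33); electrical rough-in (must start by day 27). Taking the minimum, curing must finish by day 27 and start by 27 − 9 = day 18.
So curing can start as early as day 14 and as late as day 18, giving 18 − 14 = 4 days of slack.

4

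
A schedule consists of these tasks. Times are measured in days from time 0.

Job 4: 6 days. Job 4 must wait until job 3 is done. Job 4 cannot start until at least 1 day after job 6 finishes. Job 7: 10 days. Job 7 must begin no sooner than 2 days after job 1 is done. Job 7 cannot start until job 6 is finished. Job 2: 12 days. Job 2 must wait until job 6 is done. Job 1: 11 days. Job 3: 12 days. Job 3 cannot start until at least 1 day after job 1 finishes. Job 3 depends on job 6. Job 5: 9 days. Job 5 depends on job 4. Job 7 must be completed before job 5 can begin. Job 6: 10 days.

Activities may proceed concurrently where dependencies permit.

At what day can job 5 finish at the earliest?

Job 6 can start immediately at day 0; it finishes at day 10.
Job 1 can start immediately at day 0; it finishes at day 11.
Job 7 needs all of job 1 (finishes day 11, plus 2-day gap → day 13); job 6 (finishes day 10). That puts its earliest start at day 13; it finishes at 13 + 10 = day 23.
Job 3 has to wait for job 1 (finishes day 11, plus 1-day gap → day 12); job 6 (finishes day 10). The latest of these is day 12, so job 3 runs day 12 to 12 + 12 = day 24.
For job 4: job 3 (finishes day 24); job 6 (finishes day 10, plus 1-day gap → day 11). Taking the maximum gives a start of day 24, and it finishes at 24 + 6 = day 30.
For job 5: job 4 (finishes day 30); job 7 (finishes day 23). Taking the maximum gives a start of day 30, and it finishes at 30 + 9 = day 39.

39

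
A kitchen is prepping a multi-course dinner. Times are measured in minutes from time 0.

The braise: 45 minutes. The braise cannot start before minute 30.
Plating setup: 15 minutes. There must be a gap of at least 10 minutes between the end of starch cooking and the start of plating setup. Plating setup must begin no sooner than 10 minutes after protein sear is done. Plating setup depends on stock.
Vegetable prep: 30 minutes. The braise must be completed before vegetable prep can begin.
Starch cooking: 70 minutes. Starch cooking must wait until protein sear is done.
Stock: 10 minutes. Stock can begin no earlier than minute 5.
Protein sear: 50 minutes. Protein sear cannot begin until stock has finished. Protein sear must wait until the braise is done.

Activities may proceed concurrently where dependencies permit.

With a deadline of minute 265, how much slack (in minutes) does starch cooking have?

After its own release at minute 30, the braise can start at minute 30 and finishes at minute 75.
After its own release at minute 5, stock can start at minute 5 and finishes at minute 15.
Protein sear needs all of stock (finishes minute 15); the braise (finishes minute 75). That puts its earliest start at minute 75; it finishes at 75 + 50 = minute 125.
Starch cooking waits on protein sear (finishes minute 125), so it starts at minute 125 and finishes at 125 + 70 = minute 195.

Working backward from the deadline:
Plating setup has no dependents, so it just needs to finish by minute 265. Starting by 265 − 15 = minute 250 achieves that.
Since plating setup (must start by minute 250, minus 10-minute gap → minute 240) depends on it, starch cooking must finish by minute 240. Backing off its 70-minute duration gives a latest start of minute 170.
So starch cooking can start as early as minute 125 and as late as minute 170, giving 170 − 125 = 45 minutes of slack.

45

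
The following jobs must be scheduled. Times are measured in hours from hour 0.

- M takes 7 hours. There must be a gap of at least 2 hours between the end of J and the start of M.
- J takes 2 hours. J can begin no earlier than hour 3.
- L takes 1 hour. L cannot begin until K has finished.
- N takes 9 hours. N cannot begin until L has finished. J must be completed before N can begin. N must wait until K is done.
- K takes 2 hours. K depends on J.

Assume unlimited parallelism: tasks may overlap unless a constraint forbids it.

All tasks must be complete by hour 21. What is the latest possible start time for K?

9

To finish by hour 21, N (duration 9) must start no later than hour 12.
Since N (must start by hour 12) depends on it, L must finish by hour 12. Backing off its 1-hour duration gives a latest start of hour 11.
K feeds L (must start by hour 11); N (must start by hour 12). Taking the minimum, K must finish by hour 11 and start by 11 − 2 = hour 9.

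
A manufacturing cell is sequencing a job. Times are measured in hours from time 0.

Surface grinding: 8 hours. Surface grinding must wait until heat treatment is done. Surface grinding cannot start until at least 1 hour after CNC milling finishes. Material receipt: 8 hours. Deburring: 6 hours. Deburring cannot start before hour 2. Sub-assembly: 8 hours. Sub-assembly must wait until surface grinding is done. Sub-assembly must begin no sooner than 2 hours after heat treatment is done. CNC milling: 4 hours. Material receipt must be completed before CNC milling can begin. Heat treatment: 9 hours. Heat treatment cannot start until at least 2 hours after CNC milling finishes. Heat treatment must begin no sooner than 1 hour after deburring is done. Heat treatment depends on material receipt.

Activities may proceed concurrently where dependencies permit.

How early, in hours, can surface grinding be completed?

31

Deburring waits on its own release at hour 2, so it starts at hour 2 and finishes at 2 + 6 = hour 8.
Nothing blocks material receipt, so it runs from hour 0 to hour 8.
CNC milling cannot begin until material receipt (finishes hour 8). It runs from hour 8 to 8 + 4 = hour 12.
For heat treatment: CNC milling (finishes hour 12, plus 2-hour gap → hour 14); deburring (finishes hour 8, plus 1-hour gap → hour 9); material receipt (finishes hour 8). Taking the maximum gives a start of hour 14, and it finishes at 14 + 9 = hour 23.
Surface grinding cannot start until heat treatment (finishes hour 23); CNC milling (finishes hour 12, plus 1-hour gap → hour 13). The controlling bound is hour 23, so surface grinding finishes at 23 + 8 = hour 31.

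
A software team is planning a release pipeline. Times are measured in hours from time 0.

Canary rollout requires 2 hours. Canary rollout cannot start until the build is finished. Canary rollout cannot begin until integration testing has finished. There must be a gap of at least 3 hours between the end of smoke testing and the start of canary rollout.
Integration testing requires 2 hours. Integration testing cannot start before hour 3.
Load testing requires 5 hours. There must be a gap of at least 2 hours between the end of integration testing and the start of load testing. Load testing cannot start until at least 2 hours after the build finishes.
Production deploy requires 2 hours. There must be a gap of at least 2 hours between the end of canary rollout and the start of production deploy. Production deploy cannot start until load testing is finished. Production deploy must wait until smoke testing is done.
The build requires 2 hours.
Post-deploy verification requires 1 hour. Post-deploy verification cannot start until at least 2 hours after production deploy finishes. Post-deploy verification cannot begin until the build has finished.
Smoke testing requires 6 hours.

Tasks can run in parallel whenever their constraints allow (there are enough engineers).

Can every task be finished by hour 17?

Nothing blocks smoke testing, so it runs from hour 0 to hour 6.
Integration testing cannot begin until its own release at hour 3. It runs from hour 3 to 3 + 2 = hour 5.
The build has no prerequisites, so it starts at hour 0 and finishes at hour 2.
For load testing: integration testing (finishes hour 5, plus 2-hour gap → hour 7); the build (finishes hour 2, plus 2-hour gap → hour 4). Taking the maximum gives a start of hour 7, and it finishes at 7 + 5 = hour 12.
Canary rollout has to wait for the build (finishes hour 2); integration testing (finishes hour 5); smoke testing (finishes hour 6, plus 3-hour gap → hour 9). The latest of these is hour 9, so canary rollout runs hour 9 to 9 + 2 = hour 11.
Production deploy needs all of canary rollout (finishes hour 11, plus 2-hour gap → hour 13); load testing (finishes hour 12); smoke testing (finishes hour 6). That puts its earliest start at hour 13; it finishes at 13 + 2 = hour 15.
For post-deploy verification: production deploy (finishes hour 15, plus 2-hour gap → hour 17); the build (finishes hour 2). Taking the maximum gives a start of hour 17, and it finishes at 17 + 1 = hour 18.
The earliest everything can be done is hour 18, which is after the deadline of 17, so it is not possible.

No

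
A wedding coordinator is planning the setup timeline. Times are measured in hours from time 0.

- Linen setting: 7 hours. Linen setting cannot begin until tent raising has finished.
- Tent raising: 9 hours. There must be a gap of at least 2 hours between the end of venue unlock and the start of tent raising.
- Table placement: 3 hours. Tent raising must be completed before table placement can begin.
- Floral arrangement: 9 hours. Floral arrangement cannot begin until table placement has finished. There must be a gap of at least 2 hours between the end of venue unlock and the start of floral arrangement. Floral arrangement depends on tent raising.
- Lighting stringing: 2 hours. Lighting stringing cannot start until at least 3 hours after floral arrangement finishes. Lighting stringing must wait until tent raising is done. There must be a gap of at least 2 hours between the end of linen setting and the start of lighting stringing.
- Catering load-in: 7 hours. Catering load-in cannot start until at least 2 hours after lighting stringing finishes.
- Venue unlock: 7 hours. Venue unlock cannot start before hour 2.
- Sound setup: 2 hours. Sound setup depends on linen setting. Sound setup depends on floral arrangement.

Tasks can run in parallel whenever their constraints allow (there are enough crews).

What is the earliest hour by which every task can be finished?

Venue unlock waits on its own release at hour 2, so it starts at hour 2 and finishes at 2 + 7 = hour 9.
Tent raising cannot begin until venue unlock (finishes hour 9, plus 2-hour gap → hour 11). It runs from hour 11 to 11 + 9 = hour 20.
Linen setting cannot begin until tent raising (finishes hour 20). It runs from hour 20 to 20 + 7 = hour 27.
After tent raising (finishes hour 20), table placement can start at hour 20 and finishes at hour 23.
Floral arrangement has to wait for table placement (finishes hour 23); venue unlock (finishes hour 9, plus 2-hour gap → hour 11); tent raising (finishes hour 20). The latest of these is hour 23, so floral arrangement runs hour 23 to 23 + 9 = hour 32.
Sound setup needs all of linen setting (finishes hour 27); floral arrangement (finishes hour 32). That puts its earliest start at hour 32; it finishes at 32 + 2 = hour 34.
For lighting stringing: floral arrangement (finishes hour 32, plus 3-hour gap → hour 35); tent raising (finishes hour 20); linen setting (finishes hour 27, plus 2-hour gap → hour 29). Taking the maximum gives a start of hour 35, and it finishes at 35 + 2 = hour 37.
After lighting stringing (finishes hour 37, plus 2-hour gap → hour 39), catering load-in can start at hour 39 and finishes at hour 46.
All tasks are finished once the last one completes. Finish times: Venue unlock at 9, Tent raising at 20, Table placement at 23, Linen setting at 27, Floral arrangement at 32, Lighting stringing at 37, Sound setup at 34, Catering load-in at 46. The latest is hour 46.

46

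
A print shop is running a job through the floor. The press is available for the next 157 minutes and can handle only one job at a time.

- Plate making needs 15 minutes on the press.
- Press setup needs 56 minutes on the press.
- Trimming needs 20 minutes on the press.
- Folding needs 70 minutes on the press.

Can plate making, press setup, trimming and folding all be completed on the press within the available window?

Running back to back, the jobs need 15 + 56 + 20 + 70 = 161 minutes on the press.
Since 161 > 157, they cannot all fit.

No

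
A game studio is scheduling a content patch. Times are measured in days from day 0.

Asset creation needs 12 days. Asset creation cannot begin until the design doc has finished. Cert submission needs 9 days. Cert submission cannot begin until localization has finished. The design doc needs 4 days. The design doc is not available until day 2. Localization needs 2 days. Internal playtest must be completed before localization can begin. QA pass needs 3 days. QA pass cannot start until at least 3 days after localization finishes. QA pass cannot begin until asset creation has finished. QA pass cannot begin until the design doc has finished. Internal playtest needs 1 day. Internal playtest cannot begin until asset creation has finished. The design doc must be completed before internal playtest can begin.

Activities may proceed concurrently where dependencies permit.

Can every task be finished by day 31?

Yes

The design doc waits on its own release at day 2, so it starts at day 2 and finishes at 2 + 4 = day 6.
Asset creation cannot begin until the design doc (finishes day 6). It runs from day 6 to 6 + 12 = day 18.
Internal playtest has to wait for asset creation (finishes day 18); the design doc (finishes day 6). The latest of these is day 18, so internal playtest runs day 18 to 18 + 1 = day 19.
Localization cannot begin until internal playtest (finishes day 19). It runs from day 19 to 19 + 2 = day 21.
Cert submission waits on localization (finishes day 21), so it starts at day 21 and finishes at 21 + 9 = day 30.
QA pass needs all of localization (finishes day 21, plus 3-day gap → day 24); asset creation (finishes day 18); the design doc (finishes day 6). That puts its earliest start at day 24; it finishes at 24 + 3 = day 27.
Every task is finished by day 30, which is no later than the deadline of 31, so the schedule is feasible.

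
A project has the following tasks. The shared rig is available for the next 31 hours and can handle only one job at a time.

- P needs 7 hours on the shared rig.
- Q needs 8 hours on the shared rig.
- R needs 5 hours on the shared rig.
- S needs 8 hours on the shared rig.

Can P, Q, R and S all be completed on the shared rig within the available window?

Yes

Running back to back, the jobs need 7 + 8 + 5 + 8 = 28 hours on the shared rig.
Since 28 ≤ 31, they fit within the window.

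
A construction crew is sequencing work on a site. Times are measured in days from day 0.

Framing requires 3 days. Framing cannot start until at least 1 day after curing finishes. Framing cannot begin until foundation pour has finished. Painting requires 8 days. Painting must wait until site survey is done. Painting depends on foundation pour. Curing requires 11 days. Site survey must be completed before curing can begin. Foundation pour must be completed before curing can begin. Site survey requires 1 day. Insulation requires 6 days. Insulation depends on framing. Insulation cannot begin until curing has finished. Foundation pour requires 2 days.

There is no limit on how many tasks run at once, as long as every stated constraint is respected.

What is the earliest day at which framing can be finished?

17

Foundation pour has no prerequisites, so it starts at day 0 and finishes at day 2.
Site survey can start immediately at day 0; it finishes at day 1.
Curing cannot start until site survey (finishes day 1); foundation pour (finishes day 2). The controlling bound is day 2, so curing finishes at 2 + 11 = day 13.
Framing needs all of curing (finishes day 13, plus 1-day gap → day 14); foundation pour (finishes day 2). That puts its earliest start at day 14; it finishes at 14 + 3 = day 17.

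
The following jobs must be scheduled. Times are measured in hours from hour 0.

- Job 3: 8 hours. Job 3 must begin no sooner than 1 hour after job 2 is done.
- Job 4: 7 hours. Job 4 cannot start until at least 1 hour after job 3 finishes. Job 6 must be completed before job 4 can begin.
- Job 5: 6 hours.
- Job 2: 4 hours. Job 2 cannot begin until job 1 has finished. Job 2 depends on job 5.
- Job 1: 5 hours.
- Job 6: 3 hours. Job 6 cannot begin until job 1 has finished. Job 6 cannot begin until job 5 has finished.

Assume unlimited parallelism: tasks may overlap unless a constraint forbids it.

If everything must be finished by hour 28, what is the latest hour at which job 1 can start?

2

Nothing follows job 4; the deadline of hour 28 is its only limit. It must start by 28 − 7 = hour 21.
Job 3 has to be done before job 4 (must start by hour 21, minus 1-hour gap → hour 20). That means finishing by hour 20, i.e. starting by 20 − 8 = hour 12.
Since job 3 (must start by hour 12, minus 1-hour gap → hour 11) depends on it, job 2 must finish by hour 11. Backing off its 4-hour duration gives a latest start of hour 7.
Job 6 must finish before job 4 (must start by hour 21). With a 3-hour duration, job 6 must start by 21 − 3 = hour 18.
Job 1 feeds job 2 (must start by hour 7); job 6 (must start by hour 18). Taking the minimum, job 1 must finish by hour 7 and start by 7 − 5 = hour 2.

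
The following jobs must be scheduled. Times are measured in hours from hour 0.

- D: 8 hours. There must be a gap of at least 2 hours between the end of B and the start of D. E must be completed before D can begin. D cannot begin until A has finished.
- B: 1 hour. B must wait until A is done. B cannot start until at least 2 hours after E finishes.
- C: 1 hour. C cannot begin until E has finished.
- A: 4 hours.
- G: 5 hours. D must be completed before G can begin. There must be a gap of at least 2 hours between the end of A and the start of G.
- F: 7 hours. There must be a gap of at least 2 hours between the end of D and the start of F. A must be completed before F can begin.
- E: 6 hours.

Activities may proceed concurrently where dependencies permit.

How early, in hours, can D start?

11

E has no prerequisites, so it starts at hour 0 and finishes at hour 6.
A has no prerequisites, so it starts at hour 0 and finishes at hour 4.
B needs all of A (finishes hour 4); E (finishes hour 6, plus 2-hour gap → hour 8). That puts its earliest start at hour 8; it finishes at 8 + 1 = hour 9.
D waits on B (finishes hour 9, plus 2-hour gap → hour 11); E (finishes hour 6); A (finishes hour 4). The latest of these is hour 11, which is the earliest D can start.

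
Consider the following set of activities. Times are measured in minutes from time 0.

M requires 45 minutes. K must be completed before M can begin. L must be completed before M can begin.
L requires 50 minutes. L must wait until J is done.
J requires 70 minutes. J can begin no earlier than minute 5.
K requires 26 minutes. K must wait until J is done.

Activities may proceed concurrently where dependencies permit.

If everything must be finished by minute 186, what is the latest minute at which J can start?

21

M must finish by minute 186; it takes 45 minutes, so it must start by 186 − 45 = minute 141.
K must finish before M (must start by minute 141). With a 26-minute duration, K must start by 141 − 26 = minute 115.
Since M (must start by minute 141) depends on it, L must finish by minute 141. Backing off its 50-minute duration gives a latest start of minute 91.
J has several dependents: K (must start by minute 115); L (must start by minute 91). The earliest of those limits is minute 91, so J must start by 91 − 70 = minute 21.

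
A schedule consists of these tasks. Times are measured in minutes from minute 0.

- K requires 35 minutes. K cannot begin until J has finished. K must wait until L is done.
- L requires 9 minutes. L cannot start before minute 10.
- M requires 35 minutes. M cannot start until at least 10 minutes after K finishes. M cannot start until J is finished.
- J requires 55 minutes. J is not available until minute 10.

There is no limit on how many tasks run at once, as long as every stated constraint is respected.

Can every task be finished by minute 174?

L waits on its own release at minute 10, so it starts at minute 10 and finishes at 10 + 9 = minute 19.
J waits on its own release at minute 10, so it starts at minute 10 and finishes at 10 + 55 = minute 65.
K cannot start until J (finishes minute 65); L (finishes minute 19). The controlling bound is minute 65, so K finishes at 65 + 35 = minute 100.
M needs all of K (finishes minute 100, plus 10-minute gap → minute 110); J (finishes minute 65). That puts its earliest start at minute 110; it finishes at 110 + 35 = minute 145.
Every task is finished by minute 145, which is no later than the deadline of 174, so the schedule is feasible.

Yes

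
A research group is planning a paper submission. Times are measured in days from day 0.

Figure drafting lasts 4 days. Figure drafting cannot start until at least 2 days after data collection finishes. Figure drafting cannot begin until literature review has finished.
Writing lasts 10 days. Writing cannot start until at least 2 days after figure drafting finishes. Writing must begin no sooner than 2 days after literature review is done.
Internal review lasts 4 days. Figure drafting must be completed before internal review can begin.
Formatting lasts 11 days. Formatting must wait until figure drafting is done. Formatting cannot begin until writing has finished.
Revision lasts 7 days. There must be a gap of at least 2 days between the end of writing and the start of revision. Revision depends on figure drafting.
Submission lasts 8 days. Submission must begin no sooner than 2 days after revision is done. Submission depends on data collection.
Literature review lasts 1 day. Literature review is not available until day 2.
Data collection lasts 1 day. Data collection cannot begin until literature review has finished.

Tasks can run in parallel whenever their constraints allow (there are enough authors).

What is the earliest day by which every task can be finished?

Literature review waits on its own release at day 2, so it starts at day 2 and finishes at 2 + 1 = day 3.
Data collection cannot begin until literature review (finishes day 3). It runs from day 3 to 3 + 1 = day 4.
Figure drafting needs all of data collection (finishes day 4, plus 2-day gap → day 6); literature review (finishes day 3). That puts its earliest start at day 6; it finishes at 6 + 4 = day 10.
Internal review cannot begin until figure drafting (finishes day 10). It runs from day 10 to 10 + 4 = day 14.
Writing needs all of figure drafting (finishes day 10, plus 2-day gap → day 12); literature review (finishes day 3, plus 2-day gap → day 5). That puts its earliest start at day 12; it finishes at 12 + 10 = day 22.
Formatting needs all of figure drafting (finishes day 10); writing (finishes day 22). That puts its earliest start at day 22; it finishes at 22 + 11 = day 33.
Revision needs all of writing (finishes day 22, plus 2-day gap → day 24); figure drafting (finishes day 10). That puts its earliest start at day 24; it finishes at 24 + 7 = day 31.
For submission: revision (finishes day 31, plus 2-day gap → day 33); data collection (finishes day 4). Taking the maximum gives a start of day 33, and it finishes at 33 + 8 = day 41.
All tasks are finished once the last one completes. Finish times: Literature review at 3, Data collection at 4, Figure drafting at 10, Writing at 22, Internal review at 14, Revision at 31, Formatting at 33, Submission at 41. The latest is day 41.

41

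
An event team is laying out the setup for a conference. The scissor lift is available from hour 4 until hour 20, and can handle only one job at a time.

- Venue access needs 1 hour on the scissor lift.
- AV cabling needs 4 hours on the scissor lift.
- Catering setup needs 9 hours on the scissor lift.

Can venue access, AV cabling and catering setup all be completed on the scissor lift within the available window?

The scissor lift window is 20 − 4 = 16 hours.
Running back to back, the jobs need 1 + 4 + 9 = 14 hours on the scissor lift.
Since 14 ≤ 16, they fit within the window.

Yes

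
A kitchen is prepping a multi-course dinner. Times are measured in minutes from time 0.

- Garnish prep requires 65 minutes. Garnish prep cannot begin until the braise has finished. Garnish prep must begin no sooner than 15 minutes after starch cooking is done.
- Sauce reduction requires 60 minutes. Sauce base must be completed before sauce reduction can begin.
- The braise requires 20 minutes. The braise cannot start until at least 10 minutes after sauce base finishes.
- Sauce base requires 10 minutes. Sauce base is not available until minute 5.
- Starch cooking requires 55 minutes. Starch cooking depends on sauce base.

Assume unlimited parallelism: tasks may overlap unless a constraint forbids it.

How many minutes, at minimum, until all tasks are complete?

Sauce base cannot begin until its own release at minute 5. It runs from minute 5 to 5 + 10 = minute 15.
Starch cooking cannot begin until sauce base (finishes minute 15). It runs from minute 15 to 15 + 55 = minute 70.
After sauce base (finishes minute 15), sauce reduction can start at minute 15 and finishes at minute 75.
After sauce base (finishes minute 15, plus 10-minute gap → minute 25), the braise can start at minute 25 and finishes at minute 45.
Garnish prep has to wait for the braise (finishes minute 45); starch cooking (finishes minute 70, plus 15-minute gap → minute 85). The latest of these is minute 85, so garnish prep runs minute 85 to 85 + 65 = minute 150.
All tasks are finished once the last one completes. Finish times: Sauce base at 15, The braise at 45, Sauce reduction at 75, Starch cooking at 70, Garnish prep at 150. The latest is minute 150.

150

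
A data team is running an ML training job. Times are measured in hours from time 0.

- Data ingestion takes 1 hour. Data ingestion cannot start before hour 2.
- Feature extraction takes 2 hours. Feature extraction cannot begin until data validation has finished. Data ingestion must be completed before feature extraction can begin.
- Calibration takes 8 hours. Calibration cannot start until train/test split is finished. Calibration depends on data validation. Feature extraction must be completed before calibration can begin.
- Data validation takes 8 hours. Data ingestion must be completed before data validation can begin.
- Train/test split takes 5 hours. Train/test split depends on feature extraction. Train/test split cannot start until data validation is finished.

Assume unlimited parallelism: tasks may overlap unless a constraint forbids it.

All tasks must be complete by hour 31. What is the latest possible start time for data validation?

Calibration has no dependents, so it just needs to finish by hour 31. Starting by 31 − 8 = hour 23 achieves that.
Train/test split must finish before calibration (must start by hour 23). With a 5-hour duration, train/test split must start by 23 − 5 = hour 18.
Feature extraction must finish in time for train/test split (must start by hour 18); calibration (must start by hour 23). The tightest is hour 18, so feature extraction must start by 18 − 2 = hour 16.
Data validation must finish in time for feature extraction (must start by hour 16); train/test split (must start by hour 18); calibration (must start by hour 23). The tightest is hour 16, so data validation must start by 16 − 8 = hour 8.

8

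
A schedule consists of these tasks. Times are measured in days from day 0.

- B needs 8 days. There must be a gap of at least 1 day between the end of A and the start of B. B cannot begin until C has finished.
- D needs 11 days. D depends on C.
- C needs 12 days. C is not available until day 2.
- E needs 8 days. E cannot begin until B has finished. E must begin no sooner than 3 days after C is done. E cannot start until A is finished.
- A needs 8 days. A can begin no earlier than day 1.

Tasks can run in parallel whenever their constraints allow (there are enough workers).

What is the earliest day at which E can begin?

C waits on its own release at day 2, so it starts at day 2 and finishes at 2 + 12 = day 14.
After its own release at day 1, A can start at day 1 and finishes at day 9.
B needs all of A (finishes day 9, plus 1-day gap → day 10); C (finishes day 14). That puts its earliest start at day 14; it finishes at 14 + 8 = day 22.
E waits on B (finishes day 22); C (finishes day 14, plus 3-day gap → day 17); A (finishes day 9). The latest of these is day 22, which is the earliest E can start.

22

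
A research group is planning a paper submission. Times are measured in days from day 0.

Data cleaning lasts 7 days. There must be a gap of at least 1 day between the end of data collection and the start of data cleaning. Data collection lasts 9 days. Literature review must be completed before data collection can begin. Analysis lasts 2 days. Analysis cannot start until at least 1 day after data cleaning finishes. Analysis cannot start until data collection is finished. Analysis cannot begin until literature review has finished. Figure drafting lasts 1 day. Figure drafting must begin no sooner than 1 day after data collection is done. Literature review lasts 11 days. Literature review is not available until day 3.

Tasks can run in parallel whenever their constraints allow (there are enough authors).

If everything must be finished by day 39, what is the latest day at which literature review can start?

Nothing follows analysis; the deadline of day 39 is its only limit. It must start by 39 − 2 = day 37.
Data cleaning feeds into analysis (must start by day 37, minus 1-day gap → day 36); so data cleaning must finish by day 36 and therefore start by day 29.
Nothing follows figure drafting; the deadline of day 39 is its only limit. It must start by 39 − 1 = day 38.
Data collection feeds data cleaning (must start by day 29, minus 1-day gap → day 28); analysis (must start by day 37); figure drafting (must start by day 38, minus 1-day gap → day 37). Taking the minimum, data collection must finish by day 28 and start by 28 − 9 = day 19.
For literature review: data collection (must start by day 19); analysis (must start by day 37). The most restrictive is day 19; with an 11-day duration, literature review must start by day 8.

8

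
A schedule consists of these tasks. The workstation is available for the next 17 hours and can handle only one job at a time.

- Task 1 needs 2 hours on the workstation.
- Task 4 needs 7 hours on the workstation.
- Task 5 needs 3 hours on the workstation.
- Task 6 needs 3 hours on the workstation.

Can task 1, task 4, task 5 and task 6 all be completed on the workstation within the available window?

Running back to back, the jobs need 2 + 7 + 3 + 3 = 15 hours on the workstation.
Since 15 ≤ 17, they fit within the window.

Yes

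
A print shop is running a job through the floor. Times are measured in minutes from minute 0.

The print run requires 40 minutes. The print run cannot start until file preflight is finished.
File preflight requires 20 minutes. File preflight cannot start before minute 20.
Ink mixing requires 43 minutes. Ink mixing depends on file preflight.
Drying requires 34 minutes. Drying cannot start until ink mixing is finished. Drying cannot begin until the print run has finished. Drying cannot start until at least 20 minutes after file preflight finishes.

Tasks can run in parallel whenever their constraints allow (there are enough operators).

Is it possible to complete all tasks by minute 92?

File preflight cannot begin until its own release at minute 20. It runs from minute 20 to 20 + 20 = minute 40.
The print run cannot begin until file preflight (finishes minute 40). It runs from minute 40 to 40 + 40 = minute 80.
Ink mixing cannot begin until file preflight (finishes minute 40). It runs from minute 40 to 40 + 43 = minute 83.
Drying cannot start until ink mixing (finishes minute 83); the print run (finishes minute 80); file preflight (finishes minute 40, plus 20-minute gap → minute 60). The controlling bound is minute 83, so drying finishes at 83 + 34 = minute 117.
The earliest everything can be done is minute 117, which is after the deadline of 92, so it is not possible.

No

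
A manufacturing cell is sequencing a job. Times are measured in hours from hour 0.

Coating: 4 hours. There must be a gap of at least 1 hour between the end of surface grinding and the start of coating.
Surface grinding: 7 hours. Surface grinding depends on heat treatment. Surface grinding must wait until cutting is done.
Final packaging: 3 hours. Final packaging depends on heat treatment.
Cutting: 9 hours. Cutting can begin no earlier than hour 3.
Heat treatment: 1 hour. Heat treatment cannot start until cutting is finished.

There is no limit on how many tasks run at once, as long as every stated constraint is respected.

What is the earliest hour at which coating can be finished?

25

Cutting cannot begin until its own release at hour 3. It runs from hour 3 to 3 + 9 = hour 12.
Heat treatment cannot begin until cutting (finishes hour 12). It runs from hour 12 to 12 + 1 = hour 13.
For surface grinding: heat treatment (finishes hour 13); cutting (finishes hour 12). Taking the maximum gives a start of hour 13, and it finishes at 13 + 7 = hour 20.
After surface grinding (finishes hour 20, plus 1-hour gap → hour 21), coating can start at hour 21 and finishes at hour 25.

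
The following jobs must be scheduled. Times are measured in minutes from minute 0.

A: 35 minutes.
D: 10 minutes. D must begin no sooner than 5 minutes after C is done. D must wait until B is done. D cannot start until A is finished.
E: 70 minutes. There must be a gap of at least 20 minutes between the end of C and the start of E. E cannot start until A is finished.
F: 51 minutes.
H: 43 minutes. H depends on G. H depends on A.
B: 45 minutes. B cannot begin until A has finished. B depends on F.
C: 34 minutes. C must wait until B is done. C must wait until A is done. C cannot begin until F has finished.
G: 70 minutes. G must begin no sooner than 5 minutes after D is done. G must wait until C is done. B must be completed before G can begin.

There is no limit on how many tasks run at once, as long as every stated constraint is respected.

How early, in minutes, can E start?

150

F can start immediately at minute 0; it finishes at minute 51.
Nothing blocks A, so it runs from minute 0 to minute 35.
B cannot start until A (finishes minute 35); F (finishes minute 51). The controlling bound is minute 51, so B finishes at 51 + 45 = minute 96.
C needs all of B (finishes minute 96); A (finishes minute 35); F (finishes minute 51). That puts its earliest start at minute 96; it finishes at 96 + 34 = minute 130.
E waits on C (finishes minute 130, plus 20-minute gap → minute 150); A (finishes minute 35). The latest of these is minute 150, which is the earliest E can start.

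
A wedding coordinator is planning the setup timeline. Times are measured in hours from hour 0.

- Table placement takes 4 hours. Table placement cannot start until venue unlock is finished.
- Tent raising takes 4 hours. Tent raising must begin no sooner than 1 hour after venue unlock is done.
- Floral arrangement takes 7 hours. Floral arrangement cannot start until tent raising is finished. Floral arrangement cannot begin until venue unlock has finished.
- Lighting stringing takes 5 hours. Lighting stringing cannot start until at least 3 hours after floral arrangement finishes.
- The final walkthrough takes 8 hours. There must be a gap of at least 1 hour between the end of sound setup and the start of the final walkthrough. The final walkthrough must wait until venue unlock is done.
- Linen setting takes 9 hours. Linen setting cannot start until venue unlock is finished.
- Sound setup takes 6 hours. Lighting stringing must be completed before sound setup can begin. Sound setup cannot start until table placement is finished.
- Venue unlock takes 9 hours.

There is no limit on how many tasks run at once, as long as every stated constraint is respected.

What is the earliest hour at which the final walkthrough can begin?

36

Venue unlock can start immediately at hour 0; it finishes at hour 9.
After venue unlock (finishes hour 9), table placement can start at hour 9 and finishes at hour 13.
After venue unlock (finishes hour 9, plus 1-hour gap → hour 10), tent raising can start at hour 10 and finishes at hour 14.
Floral arrangement has to wait for tent raising (finishes hour 14); venue unlock (finishes hour 9). The latest of these is hour 14, so floral arrangement runs hour 14 to 14 + 7 = hour 21.
Lighting stringing waits on floral arrangement (finishes hour 21, plus 3-hour gap → hour 24), so it starts at hour 24 and finishes at 24 + 5 = hour 29.
Sound setup needs all of lighting stringing (finishes hour 29); table placement (finishes hour 13). That puts its earliest start at hour 29; it finishes at 29 + 6 = hour 35.
The final walkthrough waits on sound setup (finishes hour 35, plus 1-hour gap → hour 36); venue unlock (finishes hour 9). The latest of these is hour 36, which is the earliest the final walkthrough can start.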